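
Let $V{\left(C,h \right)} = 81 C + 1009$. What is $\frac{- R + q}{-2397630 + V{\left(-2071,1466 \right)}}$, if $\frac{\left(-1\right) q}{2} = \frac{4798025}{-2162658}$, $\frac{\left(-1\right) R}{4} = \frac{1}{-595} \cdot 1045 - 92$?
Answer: $\frac{47686585637}{329978647436172} \approx 0.00014451$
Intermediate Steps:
$R = \frac{44628}{119}$ ($R = - 4 \left(\frac{1}{-595} \cdot 1045 - 92\right) = - 4 \left(\left(- \frac{1}{595}\right) 1045 - 92\right) = - 4 \left(- \frac{209}{119} - 92\right) = \left(-4\right) \left(- \frac{11157}{119}\right) = \frac{44628}{119} \approx 375.03$)
$V{\left(C,h \right)} = 1009 + 81 C$
$q = \frac{4798025}{1081329}$ ($q = - 2 \frac{4798025}{-2162658} = - 2 \cdot 4798025 \left(- \frac{1}{2162658}\right) = \left(-2\right) \left(- \frac{4798025}{2162658}\right) = \frac{4798025}{1081329} \approx 4.4372$)
$\frac{- R + q}{-2397630 + V{\left(-2071,1466 \right)}} = \frac{\left(-1\right) \frac{44628}{119} + \frac{4798025}{1081329}}{-2397630 + \left(1009 + 81 \left(-2071\right)\right)} = \frac{- \frac{44628}{119} + \frac{4798025}{1081329}}{-2397630 + \left(1009 - 167751\right)} = - \frac{47686585637}{128678151 \left(-2397630 - 166742\right)} = - \frac{47686585637}{128678151 \left(-2564372\right)} = \left(- \frac{47686585637}{128678151}\right) \left(- \frac{1}{2564372}\right) = \frac{47686585637}{329978647436172}$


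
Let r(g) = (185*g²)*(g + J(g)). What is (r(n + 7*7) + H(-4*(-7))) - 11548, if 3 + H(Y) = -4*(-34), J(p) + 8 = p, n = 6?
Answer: 57070335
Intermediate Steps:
J(p) = -8 + p
r(g) = 185*g²*(-8 + 2*g) (r(g) = (185*g²)*(g + (-8 + g)) = (185*g²)*(-8 + 2*g) = 185*g²*(-8 + 2*g))
H(Y) = 133 (H(Y) = -3 - 4*(-34) = -3 + 136 = 133)
(r(n + 7*7) + H(-4*(-7))) - 11548 = (370*(6 + 7*7)²*(-4 + (6 + 7*7)) + 133) - 11548 = (370*(6 + 49)²*(-4 + (6 + 49)) + 133) - 11548 = (370*55²*(-4 + 55) + 133) - 11548 = (370*3025*51 + 133) - 11548 = (57081750 + 133) - 11548 = 57081883 - 11548 = 57070335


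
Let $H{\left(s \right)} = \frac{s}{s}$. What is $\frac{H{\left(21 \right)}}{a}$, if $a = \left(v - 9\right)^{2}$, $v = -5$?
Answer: $\frac{1}{196} \approx 0.005102$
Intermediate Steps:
$H{\left(s \right)} = 1$
$a = 196$ ($a = \left(-5 - 9\right)^{2} = \left(-14\right)^{2} = 196$)
$\frac{H{\left(21 \right)}}{a} = 1 \cdot \frac{1}{196} = \frac{1}{196}$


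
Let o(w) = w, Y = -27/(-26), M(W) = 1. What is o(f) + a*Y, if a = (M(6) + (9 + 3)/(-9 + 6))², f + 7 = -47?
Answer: -1161/26 ≈ -44.654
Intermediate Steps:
f = -54 (f = -7 - 47 = -54)
a = 9 (a = (1 + (9 + 3)/(-9 + 6))² = (1 + 12/(-3))² = (1 + 12*(-⅓))² = (1 - 4)² = (-3)² = 9)
Y = 27/26 (Y = -27*(-1/26) = 27/26 ≈ 1.0385)
o(f) + a*Y = -54 + 9*(27/26) = -54 + 243/26 = -1161/26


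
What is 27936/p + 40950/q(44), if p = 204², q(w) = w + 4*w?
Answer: 1187723/6358 ≈ 186.81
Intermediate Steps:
q(w) = 5*w
p = 41616
27936/p + 40950/q(44) = 27936/41616 + 40950/((5*44)) = 27936*(1/41616) + 40950/220 = 194/289 + 40950*(1/220) = 194/289 + 4095/22 = 1187723/6358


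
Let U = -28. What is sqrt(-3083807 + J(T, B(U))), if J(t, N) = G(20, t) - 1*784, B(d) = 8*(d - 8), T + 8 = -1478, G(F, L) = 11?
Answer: 2*I*sqrt(771145) ≈ 1756.3*I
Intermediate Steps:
T = -1486 (T = -8 - 1478 = -1486)
B(d) = -64 + 8*d (B(d) = 8*(-8 + d) = -64 + 8*d)
J(t, N) = -773 (J(t, N) = 11 - 1*784 = 11 - 784 = -773)
sqrt(-3083807 + J(T, B(U))) = sqrt(-3083807 - 773) = sqrt(-3084580) = 2*I*sqrt(771145)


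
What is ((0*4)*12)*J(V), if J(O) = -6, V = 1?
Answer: 0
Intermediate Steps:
((0*4)*12)*J(V) = ((0*4)*12)*(-6) = (0*12)*(-6) = 0*(-6) = 0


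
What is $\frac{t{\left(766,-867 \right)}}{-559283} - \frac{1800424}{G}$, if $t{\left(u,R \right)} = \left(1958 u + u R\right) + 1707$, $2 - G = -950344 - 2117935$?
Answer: $- \frac{3576364933045}{1716037402523} \approx -2.0841$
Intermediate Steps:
$G = 3068281$ ($G = 2 - \left(-950344 - 2117935\right) = 2 - -3068279 = 2 + 3068279 = 3068281$)
$t{\left(u,R \right)} = 1707 + 1958 u + R u$ ($t{\left(u,R \right)} = \left(1958 u + R u\right) + 1707 = 1707 + 1958 u + R u$)
$\frac{t{\left(766,-867 \right)}}{-559283} - \frac{1800424}{G} = \frac{1707 + 1958 \cdot 766 - 664122}{-559283} - \frac{1800424}{3068281} = \left(1707 + 1499828 - 664122\right) \left(- \frac{1}{559283}\right) - \frac{1800424}{3068281} = 837413 \left(- \frac{1}{559283}\right) - \frac{1800424}{3068281} = - \frac{837413}{559283} - \frac{1800424}{3068281} = - \frac{3576364933045}{1716037402523}$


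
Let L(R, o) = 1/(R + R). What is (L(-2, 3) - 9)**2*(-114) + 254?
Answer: -76001/8 ≈ -9500.1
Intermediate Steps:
L(R, o) = 1/(2*R)
(L(-2, 3) - 9)**2*(-114) + 254 = ((1/2)/(-2) - 9)**2*(-114) + 254 = ((1/2)*(-1/2) - 9)**2*(-114) + 254 = (-1/4 - 9)**2*(-114) + 254 = (-37/4)**2*(-114) + 254 = (1369/16)*(-114) + 254 = -78033/8 + 254 = -76001/8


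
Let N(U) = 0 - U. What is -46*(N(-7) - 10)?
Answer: 138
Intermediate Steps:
N(U) = -U
-46*(N(-7) - 10) = -46*(-1*(-7) - 10) = -46*(7 - 10) = -46*(-3) = 138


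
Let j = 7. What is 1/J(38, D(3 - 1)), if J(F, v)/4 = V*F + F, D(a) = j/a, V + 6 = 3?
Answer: -1/304 ≈ -0.0032895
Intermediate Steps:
V = -3 (V = -6 + 3 = -3)
D(a) = 7/a
J(F, v) = -8*F (J(F, v) = 4*(-3*F + F) = 4*(-2*F) = -8*F)
1/J(38, D(3 - 1)) = 1/(-8*38) = 1/(-304) = -1/304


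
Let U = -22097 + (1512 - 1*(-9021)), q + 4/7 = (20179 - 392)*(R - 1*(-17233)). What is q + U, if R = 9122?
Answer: 3650323743/7 ≈ 5.2148e+8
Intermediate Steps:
q = 3650404691/7 (q = -4/7 + (20179 - 392)*(9122 - 1*(-17233)) = -4/7 + 19787*(9122 + 17233) = -4/7 + 19787*26355 = -4/7 + 521486385 = 3650404691/7 ≈ 5.2149e+8)
U = -11564 (U = -22097 + (1512 + 9021) = -22097 + 10533 = -11564)
q + U = 3650404691/7 - 11564 = 3650323743/7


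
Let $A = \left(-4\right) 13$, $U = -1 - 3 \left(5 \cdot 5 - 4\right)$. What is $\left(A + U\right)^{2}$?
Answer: $13456$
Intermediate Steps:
$U = -64$ ($U = -1 - 3 \left(25 - 4\right) = -1 - 63 = -64$)
$A = -52$
$\left(A + U\right)^{2} = \left(-52 - 64\right)^{2} = \left(-116\right)^{2} = 13456$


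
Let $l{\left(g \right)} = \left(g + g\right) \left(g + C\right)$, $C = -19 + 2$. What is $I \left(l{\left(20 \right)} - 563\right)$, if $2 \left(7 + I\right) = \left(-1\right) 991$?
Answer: $\frac{445215}{2} \approx 2.2261 \cdot 10^{5}$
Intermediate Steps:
$C = -17$
$I = - \frac{1005}{2}$ ($I = -7 + \frac{\left(-1\right) 991}{2} = -7 + \frac{1}{2} \left(-991\right) = -7 - \frac{991}{2} = - \frac{1005}{2} \approx -502.5$)
$l{\left(g \right)} = 2 g \left(-17 + g\right)$ ($l{\left(g \right)} = \left(g + g\right) \left(g - 17\right) = 2 g \left(-17 + g\right)$)
$I \left(l{\left(20 \right)} - 563\right) = - \frac{1005 \left(2 \cdot 20 \left(-17 + 20\right) - 563\right)}{2} = - \frac{1005 \left(2 \cdot 20 \cdot 3 - 563\right)}{2} = - \frac{1005 \left(120 - 563\right)}{2} = \left(- \frac{1005}{2}\right) \left(-443\right) = \frac{445215}{2}$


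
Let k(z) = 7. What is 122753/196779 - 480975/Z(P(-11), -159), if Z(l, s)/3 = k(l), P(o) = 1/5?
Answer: -31547733904/1377453 ≈ -22903.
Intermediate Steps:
P(o) = 1/5
Z(l, s) = 21 (Z(l, s) = 3*7 = 21)
122753/196779 - 480975/Z(P(-11), -159) = 122753/196779 - 480975/21 = 122753*(1/196779) - 480975*1/21 = 122753/196779 - 160325/7 = -31547733904/1377453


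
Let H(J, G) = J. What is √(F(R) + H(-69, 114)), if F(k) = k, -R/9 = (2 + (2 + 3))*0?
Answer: I*√69 ≈ 8.3066*I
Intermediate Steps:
R = 0 (R = -9*(2 + (2 + 3))*0 = -9*(2 + 5)*0 = -63*0 = -9*0 = 0)
√(F(R) + H(-69, 114)) = √(0 - 69) = √(-69) = I*√69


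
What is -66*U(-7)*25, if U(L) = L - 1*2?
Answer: 14850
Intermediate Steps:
U(L) = -2 + L (U(L) = L - 2 = -2 + L)
-66*U(-7)*25 = -66*(-2 - 7)*25 = -66*(-9)*25 = 594*25 = 14850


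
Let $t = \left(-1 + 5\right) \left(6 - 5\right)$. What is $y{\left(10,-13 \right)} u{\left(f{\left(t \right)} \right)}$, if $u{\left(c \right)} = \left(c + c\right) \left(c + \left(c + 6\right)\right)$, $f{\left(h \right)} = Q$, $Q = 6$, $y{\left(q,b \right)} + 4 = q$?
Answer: $1296$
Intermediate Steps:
$y{\left(q,b \right)} = -4 + q$
$t = 4$ ($t = 4 \cdot 1 = 4$)
$f{\left(h \right)} = 6$
$u{\left(c \right)} = 2 c \left(6 + 2 c\right)$ ($u{\left(c \right)} = 2 c \left(c + \left(6 + c\right)\right) = 2 c \left(6 + 2 c\right)$)
$y{\left(10,-13 \right)} u{\left(f{\left(t \right)} \right)} = \left(-4 + 10\right) 4 \cdot 6 \left(3 + 6\right) = 6 \cdot 4 \cdot 6 \cdot 9 = 6 \cdot 216 = 1296$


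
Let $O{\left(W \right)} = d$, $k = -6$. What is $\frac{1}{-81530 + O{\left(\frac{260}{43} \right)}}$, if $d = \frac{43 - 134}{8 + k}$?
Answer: $- \frac{2}{163151} \approx -1.2259 \cdot 10^{-5}$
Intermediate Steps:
$d = - \frac{91}{2}$ ($d = \frac{43 - 134}{8 - 6} = - \frac{91}{2} \approx -45.5$)
$O{\left(W \right)} = - \frac{91}{2}$
$\frac{1}{-81530 + O{\left(\frac{260}{43} \right)}} = \frac{1}{-81530 - \frac{91}{2}} = \frac{1}{- \frac{163151}{2}} = - \frac{2}{163151}$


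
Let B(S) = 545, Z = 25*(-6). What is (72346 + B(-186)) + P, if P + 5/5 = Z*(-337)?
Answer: 123440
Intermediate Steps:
Z = -150
P = 50549 (P = -1 - 150*(-337) = -1 + 50550 = 50549)
(72346 + B(-186)) + P = (72346 + 545) + 50549 = 72891 + 50549 = 123440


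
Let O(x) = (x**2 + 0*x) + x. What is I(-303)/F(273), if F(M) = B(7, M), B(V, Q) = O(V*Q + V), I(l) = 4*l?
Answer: -6/18221 ≈ -0.00032929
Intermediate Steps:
O(x) = x + x**2 (O(x) = (x**2 + 0) + x = x**2 + x = x + x**2)
B(V, Q) = (V + Q*V)*(1 + V + Q*V) (B(V, Q) = (V*Q + V)*(1 + (V*Q + V)) = (Q*V + V)*(1 + (Q*V + V)) = (V + Q*V)*(1 + (V + Q*V)) = (V + Q*V)*(1 + V + Q*V))
F(M) = 7*(1 + M)*(8 + 7*M) (F(M) = 7*(1 + M)*(1 + 7*(1 + M)) = 7*(1 + M)*(1 + (7 + 7*M)) = 7*(1 + M)*(8 + 7*M))
I(-303)/F(273) = (4*(-303))/((7*(1 + 273)*(8 + 7*273))) = -1212*1/(1918*(8 + 1911)) = -1212/(7*274*1919) = -1212/3680642 = -1212*1/3680642 = -6/18221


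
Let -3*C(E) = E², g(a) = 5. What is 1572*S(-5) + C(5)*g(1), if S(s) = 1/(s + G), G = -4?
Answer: -649/3 ≈ -216.33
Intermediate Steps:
C(E) = -E²/3
S(s) = 1/(-4 + s) (S(s) = 1/(s - 4) = 1/(-4 + s))
1572*S(-5) + C(5)*g(1) = 1572/(-4 - 5) - ⅓*5²*5 = 1572/(-9) - ⅓*25*5 = 1572*(-⅑) - 25/3*5 = -524/3 - 125/3 = -649/3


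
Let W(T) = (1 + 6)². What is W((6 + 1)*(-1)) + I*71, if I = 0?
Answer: 49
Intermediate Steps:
W(T) = 49 (W(T) = 7² = 49)
W((6 + 1)*(-1)) + I*71 = 49 + 0*71 = 49 + 0 = 49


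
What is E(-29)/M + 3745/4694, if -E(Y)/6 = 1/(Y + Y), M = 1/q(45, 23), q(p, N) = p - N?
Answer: 418409/136126 ≈ 3.0737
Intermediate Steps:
M = 1/22 (M = 1/(45 - 1*23) = 1/(45 - 23) = 1/22 ≈ 0.045455)
E(Y) = -3/Y (E(Y) = -6/(Y + Y) = -6*1/(2*Y) = -3/Y)
E(-29)/M + 3745/4694 = (-3/(-29))/(1/22) + 3745/4694 = -3*(-1/29)*22 + 3745*(1/4694) = (3/29)*22 + 3745/4694 = 66/29 + 3745/4694 = 418409/136126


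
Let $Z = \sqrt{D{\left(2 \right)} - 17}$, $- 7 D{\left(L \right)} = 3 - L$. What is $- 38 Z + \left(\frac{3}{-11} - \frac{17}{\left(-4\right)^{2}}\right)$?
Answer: $- \frac{235}{176} - \frac{76 i \sqrt{210}}{7} \approx -1.3352 - 157.33 i$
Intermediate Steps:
$D{\left(L \right)} = - \frac{3}{7} + \frac{L}{7}$ ($D{\left(L \right)} = - \frac{3 - L}{7} = - \frac{3}{7} + \frac{L}{7}$)
$Z = \frac{2 i \sqrt{210}}{7}$ ($Z = \sqrt{\left(- \frac{3}{7} + \frac{1}{7} \cdot 2\right) - 17} = \sqrt{\left(- \frac{3}{7} + \frac{2}{7}\right) - 17} = \sqrt{- \frac{1}{7} - 17} = \sqrt{- \frac{120}{7}} = \frac{2 i \sqrt{210}}{7} \approx 4.1404 i$)
$- 38 Z + \left(\frac{3}{-11} - \frac{17}{\left(-4\right)^{2}}\right) = - 38 \frac{2 i \sqrt{210}}{7} + \left(\frac{3}{-11} - \frac{17}{\left(-4\right)^{2}}\right) = - \frac{76 i \sqrt{210}}{7} + \left(3 \left(- \frac{1}{11}\right) - \frac{17}{16}\right) = - \frac{76 i \sqrt{210}}{7} - \frac{235}{176} = - \frac{235}{176} - \frac{76 i \sqrt{210}}{7}$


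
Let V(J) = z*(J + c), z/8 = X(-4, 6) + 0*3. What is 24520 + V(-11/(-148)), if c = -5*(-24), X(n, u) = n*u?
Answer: 54232/37 ≈ 1465.7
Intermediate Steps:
z = -192 (z = 8*(-4*6 + 0*3) = 8*(-24 + 0) = 8*(-24) = -192)
c = 120
V(J) = -23040 - 192*J (V(J) = -192*(J + 120) = -192*(120 + J) = -23040 - 192*J)
24520 + V(-11/(-148)) = 24520 + (-23040 - (-192)*11/(-148)) = 24520 + (-23040 - (-192)*11*(-1/148)) = 24520 + (-23040 - (-192)*(-11)/148) = 24520 + (-23040 - 192*11/148) = 24520 + (-23040 - 528/37) = 24520 - 853008/37 = 54232/37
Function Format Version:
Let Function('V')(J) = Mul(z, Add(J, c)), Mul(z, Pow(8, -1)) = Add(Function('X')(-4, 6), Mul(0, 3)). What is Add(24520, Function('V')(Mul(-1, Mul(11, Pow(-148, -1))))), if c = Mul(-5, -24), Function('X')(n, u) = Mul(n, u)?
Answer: Rational(54232, 37) ≈ 1465.7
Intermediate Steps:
z = -192 (z = Mul(8, Add(Mul(-4, 6), Mul(0, 3))) = Mul(8, Add(-24, 0)) = Mul(8, -24) = -192)
c = 120
Function('V')(J) = Add(-23040, Mul(-192, J)) (Function('V')(J) = Mul(-192, Add(J, 120)) = Mul(-192, Add(120, J)) = Add(-23040, Mul(-192, J)))
Add(24520, Function('V')(Mul(-1, Mul(11, Pow(-148, -1))))) = Add(24520, Add(-23040, Mul(-192, Mul(-1, Mul(11, Pow(-148, -1)))))) = Add(24520, Add(-23040, Mul(-192, Mul(-1, Mul(11, Rational(-1, 148)))))) = Add(24520, Add(-23040, Mul(-192, Mul(-1, Rational(-11, 148))))) = Add(24520, Add(-23040, Mul(-192, Rational(11, 148)))) = Add(24520, Add(-23040, Rational(-528, 37))) = Add(24520, Rational(-853008, 37)) = Rational(54232, 37)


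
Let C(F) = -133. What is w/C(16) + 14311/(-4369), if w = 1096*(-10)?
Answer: 45980877/581077 ≈ 79.130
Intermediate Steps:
w = -10960
w/C(16) + 14311/(-4369) = -10960/(-133) + 14311/(-4369) = -10960*(-1/133) + 14311*(-1/4369) = 10960/133 - 14311/4369 = 45980877/581077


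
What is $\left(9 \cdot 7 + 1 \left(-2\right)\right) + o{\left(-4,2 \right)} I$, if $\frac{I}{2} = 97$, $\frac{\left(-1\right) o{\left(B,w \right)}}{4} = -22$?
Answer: $17133$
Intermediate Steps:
$o{\left(B,w \right)} = 88$ ($o{\left(B,w \right)} = \left(-4\right) \left(-22\right) = 88$)
$I = 194$ ($I = 2 \cdot 97 = 194$)
$\left(9 \cdot 7 + 1 \left(-2\right)\right) + o{\left(-4,2 \right)} I = \left(9 \cdot 7 + 1 \left(-2\right)\right) + 88 \cdot 194 = \left(63 - 2\right) + 17072 = 61 + 17072 = 17133$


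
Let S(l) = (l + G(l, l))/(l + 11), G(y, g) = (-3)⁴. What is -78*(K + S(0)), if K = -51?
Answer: 37440/11 ≈ 3403.6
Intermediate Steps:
G(y, g) = 81
S(l) = (81 + l)/(11 + l) (S(l) = (l + 81)/(l + 11) = (81 + l)/(11 + l))
-78*(K + S(0)) = -78*(-51 + (81 + 0)/(11 + 0)) = -78*(-51 + 81/11) = -78*(-480/11) = 37440/11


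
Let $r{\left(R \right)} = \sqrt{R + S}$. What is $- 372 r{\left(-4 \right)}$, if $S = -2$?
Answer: $- 372 i \sqrt{6} \approx - 911.21 i$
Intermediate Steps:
$r{\left(R \right)} = \sqrt{-2 + R}$ ($r{\left(R \right)} = \sqrt{R - 2} = \sqrt{-2 + R}$)
$- 372 r{\left(-4 \right)} = - 372 \sqrt{-2 - 4} = - 372 \sqrt{-6} = - 372 i \sqrt{6}$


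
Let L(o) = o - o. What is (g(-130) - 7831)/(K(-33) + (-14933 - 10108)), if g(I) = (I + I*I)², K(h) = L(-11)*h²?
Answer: -281225069/25041 ≈ -11231.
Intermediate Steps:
L(o) = 0
K(h) = 0 (K(h) = 0*h² = 0)
g(I) = (I + I²)²
(g(-130) - 7831)/(K(-33) + (-14933 - 10108)) = ((-130)²*(1 - 130)² - 7831)/(0 + (-14933 - 10108)) = (16900*(-129)² - 7831)/(0 - 25041) = (16900*16641 - 7831)/(-25041) = (281232900 - 7831)*(-1/25041) = 281225069*(-1/25041) = -281225069/25041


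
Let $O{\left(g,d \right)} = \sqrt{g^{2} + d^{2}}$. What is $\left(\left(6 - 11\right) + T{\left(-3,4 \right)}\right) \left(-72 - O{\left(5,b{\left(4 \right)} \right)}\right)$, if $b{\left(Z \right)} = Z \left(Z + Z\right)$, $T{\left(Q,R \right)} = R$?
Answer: $72 + \sqrt{1049} \approx 104.39$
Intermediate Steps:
$b{\left(Z \right)} = 2 Z^{2}$ ($b{\left(Z \right)} = Z 2 Z = 2 Z^{2}$)
$O{\left(g,d \right)} = \sqrt{d^{2} + g^{2}}$
$\left(\left(6 - 11\right) + T{\left(-3,4 \right)}\right) \left(-72 - O{\left(5,b{\left(4 \right)} \right)}\right) = \left(\left(6 - 11\right) + 4\right) \left(-72 - \sqrt{\left(2 \cdot 4^{2}\right)^{2} + 5^{2}}\right) = \left(-5 + 4\right) \left(-72 - \sqrt{\left(2 \cdot 16\right)^{2} + 25}\right) = - (-72 - \sqrt{32^{2} + 25}) = - (-72 - \sqrt{1024 + 25}) = - (-72 - \sqrt{1049}) = 72 + \sqrt{1049}$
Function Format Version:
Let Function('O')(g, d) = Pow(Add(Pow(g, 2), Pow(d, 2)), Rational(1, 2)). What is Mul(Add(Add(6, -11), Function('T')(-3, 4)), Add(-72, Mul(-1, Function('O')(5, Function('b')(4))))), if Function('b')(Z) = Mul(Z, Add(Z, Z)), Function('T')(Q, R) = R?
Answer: Add(72, Pow(1049, Rational(1, 2))) ≈ 104.39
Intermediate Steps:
Function('b')(Z) = Mul(2, Pow(Z, 2)) (Function('b')(Z) = Mul(Z, Mul(2, Z)) = Mul(2, Pow(Z, 2)))
Function('O')(g, d) = Pow(Add(Pow(d, 2), Pow(g, 2)), Rational(1, 2))
Mul(Add(Add(6, -11), Function('T')(-3, 4)), Add(-72, Mul(-1, Function('O')(5, Function('b')(4))))) = Mul(Add(Add(6, -11), 4), Add(-72, Mul(-1, Pow(Add(Pow(Mul(2, Pow(4, 2)), 2), Pow(5, 2)), Rational(1, 2))))) = Mul(Add(-5, 4), Add(-72, Mul(-1, Pow(Add(Pow(Mul(2, 16), 2), 25), Rational(1, 2))))) = Mul(-1, Add(-72, Mul(-1, Pow(Add(Pow(32, 2), 25), Rational(1, 2))))) = Mul(-1, Add(-72, Mul(-1, Pow(Add(1024, 25), Rational(1, 2))))) = Mul(-1, Add(-72, Mul(-1, Pow(1049, Rational(1, 2))))) = Add(72, Pow(1049, Rational(1, 2)))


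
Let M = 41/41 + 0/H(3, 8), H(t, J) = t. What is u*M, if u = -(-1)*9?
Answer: 9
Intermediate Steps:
M = 1 (M = 41/41 + 0/3 = 41*(1/41) + 0*(1/3) = 1 + 0 = 1)
u = 9 (u = -1*(-9) = 9)
u*M = 9*1 = 9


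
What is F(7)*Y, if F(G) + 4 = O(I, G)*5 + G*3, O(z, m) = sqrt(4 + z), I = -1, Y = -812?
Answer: -13804 - 4060*sqrt(3) ≈ -20836.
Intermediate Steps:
F(G) = -4 + 3*G + 5*sqrt(3) (F(G) = -4 + (sqrt(4 - 1)*5 + G*3) = -4 + (sqrt(3)*5 + 3*G) = -4 + (5*sqrt(3) + 3*G) = -4 + (3*G + 5*sqrt(3)) = -4 + 3*G + 5*sqrt(3))
F(7)*Y = (-4 + 3*7 + 5*sqrt(3))*(-812) = (-4 + 21 + 5*sqrt(3))*(-812) = (17 + 5*sqrt(3))*(-812) = -13804 - 4060*sqrt(3)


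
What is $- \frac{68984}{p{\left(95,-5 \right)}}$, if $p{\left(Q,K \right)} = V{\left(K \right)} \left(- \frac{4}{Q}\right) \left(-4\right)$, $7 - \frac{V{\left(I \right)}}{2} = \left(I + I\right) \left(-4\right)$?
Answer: $\frac{819185}{132} \approx 6205.9$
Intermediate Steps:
$V{\left(I \right)} = 14 + 16 I$ ($V{\left(I \right)} = 14 - 2 \left(I + I\right) \left(-4\right) = 14 - 2 \cdot 2 I \left(-4\right) = 14 - 2 \left(- 8 I\right) = 14 + 16 I$)
$p{\left(Q,K \right)} = \frac{16 \left(14 + 16 K\right)}{Q}$ ($p{\left(Q,K \right)} = \left(14 + 16 K\right) \left(- \frac{4}{Q}\right) \left(-4\right) = - \frac{4 \left(14 + 16 K\right)}{Q} \left(-4\right) = \frac{16 \left(14 + 16 K\right)}{Q}$)
$- \frac{68984}{p{\left(95,-5 \right)}} = - \frac{68984}{32 \cdot \frac{1}{95} \left(7 + 8 \left(-5\right)\right)} = - \frac{68984}{32 \cdot \frac{1}{95} \left(7 - 40\right)} = - \frac{68984}{32 \cdot \frac{1}{95} \left(-33\right)} = - \frac{68984}{- \frac{1056}{95}} = \left(-68984\right) \left(- \frac{95}{1056}\right) = \frac{819185}{132}$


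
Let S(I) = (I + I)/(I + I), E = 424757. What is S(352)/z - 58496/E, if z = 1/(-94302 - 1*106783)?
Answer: -85412319841/424757 ≈ -2.0109e+5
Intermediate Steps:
S(I) = 1 (S(I) = (2*I)/((2*I)) = (2*I)*(1/(2*I)) = 1)
z = -1/201085 (z = 1/(-94302 - 106783) = 1/(-201085) = -1/201085 ≈ -4.9730e-6)
S(352)/z - 58496/E = 1/(-1/201085) - 58496/424757 = 1*(-201085) - 58496*1/424757 = -201085 - 58496/424757 = -85412319841/424757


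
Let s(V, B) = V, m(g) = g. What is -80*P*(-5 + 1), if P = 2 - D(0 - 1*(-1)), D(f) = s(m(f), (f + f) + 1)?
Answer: 320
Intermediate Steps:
D(f) = f
P = 1 (P = 2 - (0 - 1*(-1)) = 2 - (0 + 1) = 2 - 1*1 = 2 - 1 = 1)
-80*P*(-5 + 1) = -80*(-5 + 1) = -80*(-4) = 320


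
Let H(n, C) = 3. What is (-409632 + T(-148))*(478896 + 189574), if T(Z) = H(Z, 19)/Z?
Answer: -20263177027665/74 ≈ -2.7383e+11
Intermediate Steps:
T(Z) = 3/Z
(-409632 + T(-148))*(478896 + 189574) = (-409632 + 3/(-148))*(478896 + 189574) = (-409632 + 3*(-1/148))*668470 = (-409632 - 3/148)*668470 = -60625539/148*668470 = -20263177027665/74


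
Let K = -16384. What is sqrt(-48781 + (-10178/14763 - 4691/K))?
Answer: I*sqrt(3554899985168277)/269952 ≈ 220.87*I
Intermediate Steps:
sqrt(-48781 + (-10178/14763 - 4691/K)) = sqrt(-48781 + (-10178/14763 - 4691/(-16384))) = sqrt(-48781 + (-10178*1/14763 - 4691*(-1/16384))) = sqrt(-48781 + (-1454/2109 + 4691/16384)) = sqrt(-48781 - 13929017/34553856) = sqrt(-1685585578553/34553856) = I*sqrt(3554899985168277)/269952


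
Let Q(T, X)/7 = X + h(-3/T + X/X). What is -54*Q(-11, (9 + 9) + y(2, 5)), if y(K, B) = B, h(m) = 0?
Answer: -8694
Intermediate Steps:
Q(T, X) = 7*X (Q(T, X) = 7*(X + 0) = 7*X)
-54*Q(-11, (9 + 9) + y(2, 5)) = -378*((9 + 9) + 5) = -378*(18 + 5) = -378*23 = -54*161 = -8694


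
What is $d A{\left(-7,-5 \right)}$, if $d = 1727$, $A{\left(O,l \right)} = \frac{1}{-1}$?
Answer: $-1727$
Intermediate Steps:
$A{\left(O,l \right)} = -1$
$d A{\left(-7,-5 \right)} = 1727 \left(-1\right) = -1727$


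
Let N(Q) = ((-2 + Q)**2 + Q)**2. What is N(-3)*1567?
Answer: 758428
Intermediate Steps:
N(Q) = (Q + (-2 + Q)**2)**2
N(-3)*1567 = (-3 + (-2 - 3)**2)**2*1567 = (-3 + (-5)**2)**2*1567 = (-3 + 25)**2*1567 = 22**2*1567 = 484*1567 = 758428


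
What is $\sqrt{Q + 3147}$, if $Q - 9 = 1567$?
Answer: $\sqrt{4723} \approx 68.724$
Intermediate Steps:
$Q = 1576$ ($Q = 9 + 1567 = 1576$)
$\sqrt{Q + 3147} = \sqrt{1576 + 3147} = \sqrt{4723}$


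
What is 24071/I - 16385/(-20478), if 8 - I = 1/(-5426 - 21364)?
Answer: 13208997528605/4388865438 ≈ 3009.7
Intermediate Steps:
I = 214321/26790 (I = 8 - 1/(-5426 - 21364) = 8 - 1/(-26790) = 8 - 1*(-1/26790) = 8 + 1/26790 = 214321/26790 ≈ 8.0000)
24071/I - 16385/(-20478) = 24071/(214321/26790) - 16385/(-20478) = 24071*(26790/214321) - 16385*(-1/20478) = 644862090/214321 + 16385/20478 = 13208997528605/4388865438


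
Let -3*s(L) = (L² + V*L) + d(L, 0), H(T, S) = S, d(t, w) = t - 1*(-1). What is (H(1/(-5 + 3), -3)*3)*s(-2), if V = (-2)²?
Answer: -15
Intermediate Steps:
d(t, w) = 1 + t (d(t, w) = t + 1 = 1 + t)
V = 4
s(L) = -⅓ - 5*L/3 - L²/3 (s(L) = -((L² + 4*L) + (1 + L))/3 = -(1 + L² + 5*L)/3 = -⅓ - 5*L/3 - L²/3)
(H(1/(-5 + 3), -3)*3)*s(-2) = (-3*3)*(-⅓ - 5/3*(-2) - ⅓*(-2)²) = -9*(-⅓ + 10/3 - ⅓*4) = -9*(-⅓ + 10/3 - 4/3) = -9*5/3 = -15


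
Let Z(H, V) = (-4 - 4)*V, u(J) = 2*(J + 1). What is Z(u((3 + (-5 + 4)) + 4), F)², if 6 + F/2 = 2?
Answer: 4096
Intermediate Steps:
u(J) = 2 + 2*J (u(J) = 2*(1 + J) = 2 + 2*J)
F = -8 (F = -12 + 2*2 = -12 + 4 = -8)
Z(H, V) = -8*V
Z(u((3 + (-5 + 4)) + 4), F)² = (-8*(-8))² = 64² = 4096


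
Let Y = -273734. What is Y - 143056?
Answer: -416790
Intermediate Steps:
Y - 143056 = -273734 - 143056 = -416790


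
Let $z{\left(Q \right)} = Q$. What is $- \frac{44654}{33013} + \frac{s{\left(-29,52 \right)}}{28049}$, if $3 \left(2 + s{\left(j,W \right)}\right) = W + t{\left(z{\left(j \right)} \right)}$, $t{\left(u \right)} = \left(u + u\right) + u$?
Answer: $- \frac{3758853671}{2777944911} \approx -1.3531$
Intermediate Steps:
$t{\left(u \right)} = 3 u$ ($t{\left(u \right)} = 2 u + u = 3 u$)
$s{\left(j,W \right)} = -2 + j + \frac{W}{3}$ ($s{\left(j,W \right)} = -2 + \frac{W + 3 j}{3} = -2 + \left(j + \frac{W}{3}\right) = -2 + j + \frac{W}{3}$)
$- \frac{44654}{33013} + \frac{s{\left(-29,52 \right)}}{28049} = - \frac{44654}{33013} + \frac{-2 - 29 + \frac{1}{3} \cdot 52}{28049} = \left(-44654\right) \frac{1}{33013} + \left(-2 - 29 + \frac{52}{3}\right) \frac{1}{28049} = - \frac{44654}{33013} - \frac{41}{84147} = - \frac{3758853671}{2777944911}$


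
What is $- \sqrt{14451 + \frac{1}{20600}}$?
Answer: $- \frac{\sqrt{61324263806}}{2060} \approx -120.21$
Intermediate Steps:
$- \sqrt{14451 + \frac{1}{20600}} = - \sqrt{\frac{297690601}{20600}} = - \frac{\sqrt{61324263806}}{2060}$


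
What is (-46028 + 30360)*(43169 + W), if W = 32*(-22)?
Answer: -665341620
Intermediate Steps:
W = -704
(-46028 + 30360)*(43169 + W) = (-46028 + 30360)*(43169 - 704) = -15668*42465 = -665341620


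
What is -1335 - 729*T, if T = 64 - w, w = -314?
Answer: -276897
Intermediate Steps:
T = 378 (T = 64 - 1*(-314) = 64 + 314 = 378)
-1335 - 729*T = -1335 - 729*378 = -1335 - 275562 = -276897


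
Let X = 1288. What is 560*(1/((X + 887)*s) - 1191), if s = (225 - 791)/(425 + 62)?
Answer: -82106138072/123105 ≈ -6.6696e+5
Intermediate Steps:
s = -566/487 ≈ -1.1622
560*(1/((X + 887)*s) - 1191) = 560*(1/((1288 + 887)*(-566/487)) - 1191) = 560*(-487/566/2175 - 1191) = 560*((1/2175)*(-487/566) - 1191) = 560*(-487/1231050 - 1191) = 560*(-1466181037/1231050) = -82106138072/123105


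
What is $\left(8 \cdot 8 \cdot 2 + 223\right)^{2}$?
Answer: $123201$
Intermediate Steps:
$\left(8 \cdot 8 \cdot 2 + 223\right)^{2} = \left(64 \cdot 2 + 223\right)^{2} = \left(128 + 223\right)^{2} = 351^{2} = 123201$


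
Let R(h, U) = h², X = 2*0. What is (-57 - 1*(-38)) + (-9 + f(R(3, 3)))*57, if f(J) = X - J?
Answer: -1045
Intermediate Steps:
X = 0
f(J) = -J (f(J) = 0 - J = -J)
(-57 - 1*(-38)) + (-9 + f(R(3, 3)))*57 = (-57 - 1*(-38)) + (-9 - 1*3²)*57 = (-57 + 38) + (-9 - 1*9)*57 = -19 + (-9 - 9)*57 = -19 - 18*57 = -19 - 1026 = -1045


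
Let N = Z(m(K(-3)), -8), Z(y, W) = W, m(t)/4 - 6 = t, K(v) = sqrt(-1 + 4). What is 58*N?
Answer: -464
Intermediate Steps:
K(v) = sqrt(3)
m(t) = 24 + 4*t
N = -8
58*N = 58*(-8) = -464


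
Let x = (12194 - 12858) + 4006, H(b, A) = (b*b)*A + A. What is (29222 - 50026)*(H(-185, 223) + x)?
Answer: -158853934960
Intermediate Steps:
H(b, A) = A + A*b² (H(b, A) = b²*A + A = A*b² + A = A + A*b²)
x = 3342 (x = -664 + 4006 = 3342)
(29222 - 50026)*(H(-185, 223) + x) = (29222 - 50026)*(223*(1 + (-185)²) + 3342) = -20804*(223*(1 + 34225) + 3342) = -20804*(223*34226 + 3342) = -20804*(7632398 + 3342) = -20804*7635740 = -158853934960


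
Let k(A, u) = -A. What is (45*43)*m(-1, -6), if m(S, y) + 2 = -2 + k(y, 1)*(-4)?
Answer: -54180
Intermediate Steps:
m(S, y) = -4 + 4*y (m(S, y) = -2 + (-2 - y*(-4)) = -2 + (-2 + 4*y) = -4 + 4*y)
(45*43)*m(-1, -6) = (45*43)*(-4 + 4*(-6)) = 1935*(-4 - 24) = 1935*(-28) = -54180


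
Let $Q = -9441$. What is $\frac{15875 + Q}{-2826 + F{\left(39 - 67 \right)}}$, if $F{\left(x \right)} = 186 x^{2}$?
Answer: $\frac{3217}{71499} \approx 0.044994$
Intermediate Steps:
$\frac{15875 + Q}{-2826 + F{\left(39 - 67 \right)}} = \frac{15875 - 9441}{-2826 + 186 \left(39 - 67\right)^{2}} = \frac{6434}{-2826 + 186 \left(39 - 67\right)^{2}} = \frac{6434}{-2826 + 186 \left(-28\right)^{2}} = \frac{6434}{-2826 + 186 \cdot 784} = \frac{6434}{-2826 + 145824} = \frac{6434}{142998} = 6434 \cdot \frac{1}{142998} = \frac{3217}{71499}$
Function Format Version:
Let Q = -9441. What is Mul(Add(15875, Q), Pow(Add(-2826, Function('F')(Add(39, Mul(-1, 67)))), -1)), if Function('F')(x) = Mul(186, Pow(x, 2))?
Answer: Rational(3217, 71499) ≈ 0.044994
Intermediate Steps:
Mul(Add(15875, Q), Pow(Add(-2826, Function('F')(Add(39, Mul(-1, 67)))), -1)) = Mul(Add(15875, -9441), Pow(Add(-2826, Mul(186, Pow(Add(39, Mul(-1, 67)), 2))), -1)) = Mul(6434, Pow(Add(-2826, Mul(186, Pow(Add(39, -67), 2))), -1)) = Mul(6434, Pow(Add(-2826, Mul(186, Pow(-28, 2))), -1)) = Mul(6434, Pow(Add(-2826, Mul(186, 784)), -1)) = Mul(6434, Pow(Add(-2826, 145824), -1)) = Mul(6434, Pow(142998, -1)) = Mul(6434, Rational(1, 142998)) = Rational(3217, 71499)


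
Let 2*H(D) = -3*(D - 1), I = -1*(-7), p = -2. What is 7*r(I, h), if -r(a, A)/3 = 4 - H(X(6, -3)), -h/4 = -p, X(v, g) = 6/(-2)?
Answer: 42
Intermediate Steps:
X(v, g) = -3 (X(v, g) = 6*(-½) = -3)
h = -8 (h = -(-4)*(-2) = -4*2 = -8)
I = 7
H(D) = 3/2 - 3*D/2 (H(D) = (-3*(D - 1))/2 = (-3*(-1 + D))/2 = (3 - 3*D)/2 = 3/2 - 3*D/2)
r(a, A) = 6 (r(a, A) = -3*(4 - (3/2 - 3/2*(-3))) = -3*(4 - (3/2 + 9/2)) = -3*(4 - 1*6) = -3*(4 - 6) = -3*(-2) = 6)
7*r(I, h) = 7*6 = 42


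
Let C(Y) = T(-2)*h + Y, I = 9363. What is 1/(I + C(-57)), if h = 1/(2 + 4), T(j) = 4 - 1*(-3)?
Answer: 6/55843 ≈ 0.00010744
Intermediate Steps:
T(j) = 7 (T(j) = 4 + 3 = 7)
h = ⅙ (h = 1/6 = ⅙ ≈ 0.16667)
C(Y) = 7/6 + Y (C(Y) = 7*(⅙) + Y = 7/6 + Y)
1/(I + C(-57)) = 1/(9363 + (7/6 - 57)) = 1/(9363 - 335/6) = 1/(55843/6) = 6/55843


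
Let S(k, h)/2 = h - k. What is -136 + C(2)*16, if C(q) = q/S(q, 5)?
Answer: -392/3 ≈ -130.67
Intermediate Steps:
S(k, h) = -2*k + 2*h (S(k, h) = 2*(h - k) = -2*k + 2*h)
C(q) = q/(10 - 2*q) (C(q) = q/(-2*q + 2*5) = q/(-2*q + 10) = q/(10 - 2*q))
-136 + C(2)*16 = -136 - 1*2/(-10 + 2*2)*16 = -136 - 1*2/(-10 + 4)*16 = -136 - 1*2/(-6)*16 = -136 - 1*2*(-⅙)*16 = -136 + (⅓)*16 = -136 + 16/3 = -392/3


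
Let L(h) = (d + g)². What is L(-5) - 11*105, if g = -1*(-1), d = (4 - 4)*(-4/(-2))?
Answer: -1154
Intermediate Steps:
d = 0 (d = 0*(-4*(-½)) = 0*2 = 0)
g = 1
L(h) = 1 (L(h) = (0 + 1)² = 1² = 1)
L(-5) - 11*105 = 1 - 11*105 = 1 - 1155 = -1154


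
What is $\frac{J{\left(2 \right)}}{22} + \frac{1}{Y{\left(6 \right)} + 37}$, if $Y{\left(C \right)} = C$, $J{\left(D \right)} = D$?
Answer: $\frac{54}{473} \approx 0.11416$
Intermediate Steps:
$\frac{J{\left(2 \right)}}{22} + \frac{1}{Y{\left(6 \right)} + 37} = \frac{2}{22} + \frac{1}{6 + 37} = 2 \cdot \frac{1}{22} + \frac{1}{43} = \frac{1}{11} + \frac{1}{43} = \frac{54}{473}$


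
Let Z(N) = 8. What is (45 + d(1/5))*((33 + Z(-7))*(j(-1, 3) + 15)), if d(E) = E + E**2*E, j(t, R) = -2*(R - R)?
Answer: 695073/25 ≈ 27803.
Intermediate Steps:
j(t, R) = 0 (j(t, R) = -2*0 = 0)
d(E) = E + E**3
(45 + d(1/5))*((33 + Z(-7))*(j(-1, 3) + 15)) = (45 + (1/5 + (1/5)**3))*((33 + 8)*(0 + 15)) = (45 + (1/5 + (1/5)**3))*(41*15) = (45 + (1/5 + 1/125))*615 = (45 + 26/125)*615 = (5651/125)*615 = 695073/25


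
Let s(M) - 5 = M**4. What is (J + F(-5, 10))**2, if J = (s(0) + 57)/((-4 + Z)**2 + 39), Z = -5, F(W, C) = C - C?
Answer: 961/3600 ≈ 0.26694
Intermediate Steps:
F(W, C) = 0
s(M) = 5 + M**4
J = 31/60 (J = ((5 + 0**4) + 57)/((-4 - 5)**2 + 39) = ((5 + 0) + 57)/((-9)**2 + 39) = (5 + 57)/(81 + 39) = 62/120 = 62*(1/120) = 31/60 ≈ 0.51667)
(J + F(-5, 10))**2 = (31/60 + 0)**2 = (31/60)**2 = 961/3600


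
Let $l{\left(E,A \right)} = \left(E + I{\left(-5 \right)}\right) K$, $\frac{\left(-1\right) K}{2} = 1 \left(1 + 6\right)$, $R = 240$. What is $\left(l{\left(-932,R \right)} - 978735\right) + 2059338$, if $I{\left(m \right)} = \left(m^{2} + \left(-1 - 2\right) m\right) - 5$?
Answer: $1093161$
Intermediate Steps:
$I{\left(m \right)} = -5 + m^{2} - 3 m$ ($I{\left(m \right)} = \left(m^{2} + \left(-1 - 2\right) m\right) - 5 = \left(m^{2} - 3 m\right) - 5 = -5 + m^{2} - 3 m$)
$K = -14$ ($K = - 2 \cdot 1 \left(1 + 6\right) = - 2 \cdot 1 \cdot 7 = \left(-2\right) 7 = -14$)
$l{\left(E,A \right)} = -490 - 14 E$ ($l{\left(E,A \right)} = \left(E - \left(-10 - 25\right)\right) \left(-14\right) = \left(E + \left(-5 + 25 + 15\right)\right) \left(-14\right) = \left(E + 35\right) \left(-14\right) = \left(35 + E\right) \left(-14\right) = -490 - 14 E$)
$\left(l{\left(-932,R \right)} - 978735\right) + 2059338 = \left(\left(-490 - -13048\right) - 978735\right) + 2059338 = \left(\left(-490 + 13048\right) - 978735\right) + 2059338 = \left(12558 - 978735\right) + 2059338 = -966177 + 2059338 = 1093161$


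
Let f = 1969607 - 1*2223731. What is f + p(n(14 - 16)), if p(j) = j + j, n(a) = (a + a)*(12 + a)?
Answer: -254204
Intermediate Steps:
n(a) = 2*a*(12 + a) (n(a) = (2*a)*(12 + a) = 2*a*(12 + a))
p(j) = 2*j
f = -254124 (f = 1969607 - 2223731 = -254124)
f + p(n(14 - 16)) = -254124 + 2*(2*(14 - 16)*(12 + (14 - 16))) = -254124 + 2*(2*(-2)*(12 - 2)) = -254124 + 2*(2*(-2)*10) = -254124 + 2*(-40) = -254124 - 80 = -254204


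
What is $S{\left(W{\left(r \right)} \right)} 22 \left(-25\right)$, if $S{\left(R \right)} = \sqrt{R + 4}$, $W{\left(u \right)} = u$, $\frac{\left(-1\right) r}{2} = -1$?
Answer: $- 550 \sqrt{6} \approx -1347.2$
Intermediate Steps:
$r = 2$ ($r = \left(-2\right) \left(-1\right) = 2$)
$S{\left(R \right)} = \sqrt{4 + R}$
$S{\left(W{\left(r \right)} \right)} 22 \left(-25\right) = \sqrt{4 + 2} \cdot 22 \left(-25\right) = \sqrt{6} \cdot 22 \left(-25\right) = 22 \sqrt{6} \left(-25\right) = - 550 \sqrt{6}$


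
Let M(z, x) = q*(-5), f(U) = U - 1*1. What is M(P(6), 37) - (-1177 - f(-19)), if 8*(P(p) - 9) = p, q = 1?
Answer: 1152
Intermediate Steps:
f(U) = -1 + U (f(U) = U - 1 = -1 + U)
P(p) = 9 + p/8
M(z, x) = -5 (M(z, x) = 1*(-5) = -5)
M(P(6), 37) - (-1177 - f(-19)) = -5 - (-1177 - (-1 - 19)) = -5 - (-1177 - 1*(-20)) = -5 - (-1177 + 20) = -5 - 1*(-1157) = -5 + 1157 = 1152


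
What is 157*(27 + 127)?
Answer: 24178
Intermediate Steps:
157*(27 + 127) = 157*154 = 24178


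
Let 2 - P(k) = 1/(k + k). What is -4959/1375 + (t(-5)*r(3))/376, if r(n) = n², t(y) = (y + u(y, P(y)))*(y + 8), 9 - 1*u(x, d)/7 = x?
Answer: 1588041/517000 ≈ 3.0716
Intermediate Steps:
P(k) = 2 - 1/(2*k) (P(k) = 2 - 1/(k + k) = 2 - 1/(2*k))
u(x, d) = 63 - 7*x
t(y) = (8 + y)*(63 - 6*y) (t(y) = (y + (63 - 7*y))*(y + 8) = (63 - 6*y)*(8 + y) = (8 + y)*(63 - 6*y))
-4959/1375 + (t(-5)*r(3))/376 = -4959/1375 + ((504 - 6*(-5)² + 15*(-5))*3²)/376 = -4959*1/1375 + ((504 - 6*25 - 75)*9)*(1/376) = -4959/1375 + ((504 - 150 - 75)*9)*(1/376) = -4959/1375 + (279*9)*(1/376) = -4959/1375 + 2511*(1/376) = -4959/1375 + 2511/376 = 1588041/517000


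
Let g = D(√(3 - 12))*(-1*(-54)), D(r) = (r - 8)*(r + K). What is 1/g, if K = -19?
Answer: 143/1458540 + 3*I/54020 ≈ 9.8043e-5 + 5.5535e-5*I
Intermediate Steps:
D(r) = (-19 + r)*(-8 + r) (D(r) = (r - 8)*(r - 19) = (-8 + r)*(-19 + r) = (-19 + r)*(-8 + r))
g = 7722 - 4374*I (g = (152 + (√(3 - 12))² - 27*√(3 - 12))*(-1*(-54)) = (152 + (√(-9))² - 81*I)*54 = (152 + (3*I)² - 81*I)*54 = (152 - 9 - 81*I)*54 = (143 - 81*I)*54 = 7722 - 4374*I ≈ 7722.0 - 4374.0*I)
1/g = 1/(7722 - 4374*I) = (7722 + 4374*I)/78761160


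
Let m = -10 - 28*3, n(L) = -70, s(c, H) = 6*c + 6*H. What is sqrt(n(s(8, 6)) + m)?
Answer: 2*I*sqrt(41) ≈ 12.806*I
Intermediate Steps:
s(c, H) = 6*H + 6*c
m = -94 (m = -10 - 84 = -94)
sqrt(n(s(8, 6)) + m) = sqrt(-70 - 94) = sqrt(-164) = 2*I*sqrt(41)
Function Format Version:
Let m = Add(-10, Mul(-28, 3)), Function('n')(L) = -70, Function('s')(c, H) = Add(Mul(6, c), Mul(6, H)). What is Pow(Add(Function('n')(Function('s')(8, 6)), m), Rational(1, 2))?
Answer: Mul(2, I, Pow(41, Rational(1, 2))) ≈ Mul(12.806, I)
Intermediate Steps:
Function('s')(c, H) = Add(Mul(6, H), Mul(6, c))
m = -94 (m = Add(-10, -84) = -94)
Pow(Add(Function('n')(Function('s')(8, 6)), m), Rational(1, 2)) = Pow(Add(-70, -94), Rational(1, 2)) = Pow(-164, Rational(1, 2)) = Mul(2, I, Pow(41, Rational(1, 2)))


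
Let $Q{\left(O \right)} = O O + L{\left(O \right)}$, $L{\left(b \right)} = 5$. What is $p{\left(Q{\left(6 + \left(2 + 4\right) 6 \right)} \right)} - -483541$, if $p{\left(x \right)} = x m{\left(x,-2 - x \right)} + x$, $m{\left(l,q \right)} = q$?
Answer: $-2647589$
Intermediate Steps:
$Q{\left(O \right)} = 5 + O^{2}$ ($Q{\left(O \right)} = O O + 5 = O^{2} + 5 = 5 + O^{2}$)
$p{\left(x \right)} = x + x \left(-2 - x\right)$ ($p{\left(x \right)} = x \left(-2 - x\right) + x = x + x \left(-2 - x\right)$)
$p{\left(Q{\left(6 + \left(2 + 4\right) 6 \right)} \right)} - -483541 = - \left(5 + \left(6 + \left(2 + 4\right) 6\right)^{2}\right) \left(1 + \left(5 + \left(6 + \left(2 + 4\right) 6\right)^{2}\right)\right) - -483541 = - \left(5 + \left(6 + 6 \cdot 6\right)^{2}\right) \left(1 + \left(5 + \left(6 + 6 \cdot 6\right)^{2}\right)\right) + 483541 = - \left(5 + \left(6 + 36\right)^{2}\right) \left(1 + \left(5 + \left(6 + 36\right)^{2}\right)\right) + 483541 = - \left(5 + 42^{2}\right) \left(1 + \left(5 + 42^{2}\right)\right) + 483541 = - \left(5 + 1764\right) \left(1 + \left(5 + 1764\right)\right) + 483541 = \left(-1\right) 1769 \left(1 + 1769\right) + 483541 = \left(-1\right) 1769 \cdot 1770 + 483541 = -3131130 + 483541 = -2647589$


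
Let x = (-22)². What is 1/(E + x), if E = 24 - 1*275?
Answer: 1/233 ≈ 0.0042918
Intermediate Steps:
x = 484
E = -251 (E = 24 - 275 = -251)
1/(E + x) = 1/(-251 + 484) = 1/233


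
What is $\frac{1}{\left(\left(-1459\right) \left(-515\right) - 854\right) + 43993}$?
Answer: $\frac{1}{794524} \approx 1.2586 \cdot 10^{-6}$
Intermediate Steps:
$\frac{1}{\left(\left(-1459\right) \left(-515\right) - 854\right) + 43993} = \frac{1}{\left(751385 - 854\right) + 43993} = \frac{1}{750531 + 43993} = \frac{1}{794524}$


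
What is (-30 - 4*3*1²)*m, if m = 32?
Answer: -1344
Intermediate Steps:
(-30 - 4*3*1²)*m = (-30 - 4*3*1²)*32 = (-30 - 12*1)*32 = (-30 - 12)*32 = -42*32 = -1344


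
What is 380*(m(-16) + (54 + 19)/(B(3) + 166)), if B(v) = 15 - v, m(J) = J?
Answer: -527250/89 ≈ -5924.2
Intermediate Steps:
380*(m(-16) + (54 + 19)/(B(3) + 166)) = 380*(-16 + (54 + 19)/((15 - 1*3) + 166)) = 380*(-16 + 73/((15 - 3) + 166)) = 380*(-16 + 73/(12 + 166)) = 380*(-16 + 73/178) = 380*(-2775/178) = -527250/89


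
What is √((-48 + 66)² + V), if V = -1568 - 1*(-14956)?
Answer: 4*√857 ≈ 117.10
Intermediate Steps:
V = 13388 (V = -1568 + 14956 = 13388)
√((-48 + 66)² + V) = √((-48 + 66)² + 13388) = √(18² + 13388) = √(324 + 13388) = √13712 = 4*√857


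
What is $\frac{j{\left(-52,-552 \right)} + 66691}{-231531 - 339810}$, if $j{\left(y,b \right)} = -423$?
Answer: $- \frac{66268}{571341} \approx -0.11599$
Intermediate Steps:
$\frac{j{\left(-52,-552 \right)} + 66691}{-231531 - 339810} = \frac{-423 + 66691}{-231531 - 339810} = \frac{66268}{-571341} = 66268 \left(- \frac{1}{571341}\right) = - \frac{66268}{571341}$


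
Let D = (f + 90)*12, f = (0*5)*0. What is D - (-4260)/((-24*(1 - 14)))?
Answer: 28435/26 ≈ 1093.7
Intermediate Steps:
f = 0 (f = 0*0 = 0)
D = 1080 (D = (0 + 90)*12 = 90*12 = 1080)
D - (-4260)/((-24*(1 - 14))) = 1080 - (-4260)/((-24*(1 - 14))) = 1080 - (-4260)/((-24*(-13))) = 1080 - (-4260)/312 = 1080 - 1*(-355/26) = 1080 + 355/26 = 28435/26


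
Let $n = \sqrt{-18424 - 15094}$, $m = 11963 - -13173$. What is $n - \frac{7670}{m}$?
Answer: $- \frac{3835}{12568} + i \sqrt{33518} \approx -0.30514 + 183.08 i$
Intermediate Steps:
$m = 25136$ ($m = 11963 + 13173 = 25136$)
$n = i \sqrt{33518}$ ($n = \sqrt{-33518} = i \sqrt{33518} \approx 183.08 i$)
$n - \frac{7670}{m} = i \sqrt{33518} - \frac{7670}{25136} = i \sqrt{33518} - 7670 \cdot \frac{1}{25136} = i \sqrt{33518} - \frac{3835}{12568} = - \frac{3835}{12568} + i \sqrt{33518}$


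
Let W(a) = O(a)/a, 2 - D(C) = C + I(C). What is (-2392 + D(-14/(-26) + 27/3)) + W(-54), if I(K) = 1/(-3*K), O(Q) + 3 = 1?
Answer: -104434379/43524 ≈ -2399.5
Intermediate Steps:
O(Q) = -2 (O(Q) = -3 + 1 = -2)
I(K) = -1/(3*K)
D(C) = 2 - C + 1/(3*C) (D(C) = 2 - (C - 1/(3*C)) = 2 + (-C + 1/(3*C)) = 2 - C + 1/(3*C))
W(a) = -2/a
(-2392 + D(-14/(-26) + 27/3)) + W(-54) = (-2392 + (2 - (-14/(-26) + 27/3) + 1/(3*(-14/(-26) + 27/3)))) - 2/(-54) = (-2392 + (2 - (-14*(-1/26) + 27*(1/3)) + 1/(3*(-14*(-1/26) + 27*(1/3))))) - 2*(-1/54) = (-2392 + (2 - (7/13 + 9) + 1/(3*(7/13 + 9)))) + 1/27 = (-2392 + (2 - 1*124/13 + 1/(3*(124/13)))) + 1/27 = (-2392 + (2 - 124/13 + (1/3)*(13/124))) + 1/27 = (-2392 + (2 - 124/13 + 13/372)) + 1/27 = (-2392 - 36287/4836) + 1/27 = -11603999/4836 + 1/27 = -104434379/43524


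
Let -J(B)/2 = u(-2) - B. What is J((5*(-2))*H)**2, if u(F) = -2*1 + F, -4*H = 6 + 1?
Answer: 1849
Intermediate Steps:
H = -7/4 (H = -(6 + 1)/4 = -1/4*7 = -7/4 ≈ -1.7500)
u(F) = -2 + F
J(B) = 8 + 2*B (J(B) = -2*((-2 - 2) - B) = -2*(-4 - B) = 8 + 2*B)
J((5*(-2))*H)**2 = (8 + 2*((5*(-2))*(-7/4)))**2 = (8 + 2*(-10*(-7/4)))**2 = (8 + 2*(35/2))**2 = (8 + 35)**2 = 43**2 = 1849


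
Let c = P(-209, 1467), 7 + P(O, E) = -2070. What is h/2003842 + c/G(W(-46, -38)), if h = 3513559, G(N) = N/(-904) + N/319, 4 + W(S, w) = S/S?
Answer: 1200221262905629/3516742710 ≈ 3.4129e+5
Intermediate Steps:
P(O, E) = -2077 (P(O, E) = -7 - 2070 = -2077)
W(S, w) = -3 (W(S, w) = -4 + S/S = -4 + 1 = -3)
G(N) = 585*N/288376 (G(N) = N*(-1/904) + N*(1/319) = -N/904 + N/319 = 585*N/288376)
c = -2077
h/2003842 + c/G(W(-46, -38)) = 3513559/2003842 - 2077/((585/288376)*(-3)) = 3513559*(1/2003842) - 2077/(-1755/288376) = 3513559/2003842 - 2077*(-288376/1755) = 3513559/2003842 + 598956952/1755 = 1200221262905629/3516742710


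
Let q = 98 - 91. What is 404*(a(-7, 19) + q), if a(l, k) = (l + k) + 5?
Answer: 9696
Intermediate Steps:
a(l, k) = 5 + k + l (a(l, k) = (k + l) + 5 = 5 + k + l)
q = 7
404*(a(-7, 19) + q) = 404*((5 + 19 - 7) + 7) = 404*(17 + 7) = 404*24 = 9696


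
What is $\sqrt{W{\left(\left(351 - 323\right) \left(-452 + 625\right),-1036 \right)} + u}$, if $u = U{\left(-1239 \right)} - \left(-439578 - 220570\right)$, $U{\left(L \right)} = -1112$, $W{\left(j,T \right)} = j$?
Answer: $2 \sqrt{165970} \approx 814.79$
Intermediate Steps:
$u = 659036$ ($u = -1112 - \left(-439578 - 220570\right) = -1112 - -660148 = -1112 + 660148 = 659036$)
$\sqrt{W{\left(\left(351 - 323\right) \left(-452 + 625\right),-1036 \right)} + u} = \sqrt{\left(351 - 323\right) \left(-452 + 625\right) + 659036} = \sqrt{28 \cdot 173 + 659036} = \sqrt{4844 + 659036} = \sqrt{663880} = 2 \sqrt{165970}$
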